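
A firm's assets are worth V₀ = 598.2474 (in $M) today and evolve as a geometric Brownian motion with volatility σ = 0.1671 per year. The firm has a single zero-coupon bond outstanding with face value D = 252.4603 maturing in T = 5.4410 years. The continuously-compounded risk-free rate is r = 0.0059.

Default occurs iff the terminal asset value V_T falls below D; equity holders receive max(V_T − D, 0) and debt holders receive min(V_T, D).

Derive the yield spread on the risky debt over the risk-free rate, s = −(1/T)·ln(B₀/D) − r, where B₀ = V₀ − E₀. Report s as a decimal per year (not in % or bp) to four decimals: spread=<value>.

d₁ = [ln(V₀/D) + (r + σ²/2)T] / (σ√T)
   = [ln(598.2474/252.4603) + (0.0059 + 0.5·0.1671²)·5.4410] / (0.1671·√5.4410)
   = [0.862750 + 0.108065] / 0.389777 = 2.490696
d₂ = d₁ − σ√T = 2.490696 − 0.389777 = 2.100920
N(d₁) = 0.993625,  N(d₂) = 0.982176,  e^(−rT) = 0.968408
E₀ = V₀·N(d₁) − D·e^(−rT)·N(d₂)
   = 598.2474·0.993625 − 252.4603·0.968408·0.982176 = 354.306928
B₀ = V₀ − E₀ = 598.2474 − 354.306928 = 243.940472
spread = −(1/T)·ln(B₀/D) − r = −(1/5.4410)·ln(243.940472/252.4603) − 0.0059 = 0.00040946

spread=0.0004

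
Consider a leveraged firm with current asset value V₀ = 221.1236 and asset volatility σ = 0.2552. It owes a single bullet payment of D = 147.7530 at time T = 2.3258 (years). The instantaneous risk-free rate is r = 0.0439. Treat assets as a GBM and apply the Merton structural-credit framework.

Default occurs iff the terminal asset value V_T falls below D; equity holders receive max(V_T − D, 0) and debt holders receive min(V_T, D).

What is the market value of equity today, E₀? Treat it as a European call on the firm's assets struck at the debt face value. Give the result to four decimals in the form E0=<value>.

E0=90.7269

d₁ = [ln(V₀/D) + (r + σ²/2)T] / (σ√T)
   = [ln(221.1236/147.7530) + (0.0439 + 0.5·0.2552²)·2.3258] / (0.2552·√2.3258)
   = [0.403180 + 0.177839] / 0.389195 = 1.492874
d₂ = d₁ − σ√T = 1.492874 − 0.389195 = 1.103680
N(d₁) = 0.932265,  N(d₂) = 0.865134,  e^(−rT) = 0.902937
E₀ = V₀·N(d₁) − D·e^(−rT)·N(d₂)
   = 221.1236·0.932265 − 147.7530·0.902937·0.865134 = 90.726850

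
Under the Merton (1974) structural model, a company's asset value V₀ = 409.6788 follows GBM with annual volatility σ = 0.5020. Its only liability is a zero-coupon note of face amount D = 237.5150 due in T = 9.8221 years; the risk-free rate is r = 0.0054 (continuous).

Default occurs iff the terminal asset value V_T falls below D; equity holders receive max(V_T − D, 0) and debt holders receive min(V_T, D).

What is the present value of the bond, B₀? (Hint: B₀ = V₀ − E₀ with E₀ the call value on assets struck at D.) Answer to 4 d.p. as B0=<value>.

d₁ = [ln(V₀/D) + (r + σ²/2)T] / (σ√T)
   = [ln(409.6788/237.5150) + (0.0054 + 0.5·0.5020²)·9.8221] / (0.5020·√9.8221)
   = [0.545143 + 1.290644] / 1.573280 = 1.166853
d₂ = d₁ − σ√T = 1.166853 − 1.573280 = -0.406426
N(d₁) = 0.878365,  N(d₂) = 0.342215,  e^(−rT) = 0.948343
E₀ = V₀·N(d₁) − D·e^(−rT)·N(d₂)
   = 409.6788·0.878365 − 237.5150·0.948343·0.342215 = 282.765231
B₀ = V₀ − E₀ = 409.6788 − 282.765231 = 126.913569

B0=126.9136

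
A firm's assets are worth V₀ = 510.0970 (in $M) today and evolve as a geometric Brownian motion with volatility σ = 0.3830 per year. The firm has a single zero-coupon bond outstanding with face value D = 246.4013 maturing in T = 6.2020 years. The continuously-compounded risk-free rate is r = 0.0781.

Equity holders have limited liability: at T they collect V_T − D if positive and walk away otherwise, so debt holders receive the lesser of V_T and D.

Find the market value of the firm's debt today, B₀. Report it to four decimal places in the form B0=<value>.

B0=139.9088

d₁ = [ln(V₀/D) + (r + σ²/2)T] / (σ√T)
   = [ln(510.0970/246.4013) + (0.0781 + 0.5·0.3830²)·6.2020] / (0.3830·√6.2020)
   = [0.727639 + 0.939259] / 0.953816 = 1.747610
d₂ = d₁ − σ√T = 1.747610 − 0.953816 = 0.793793
N(d₁) = 0.959734,  N(d₂) = 0.786342,  e^(−rT) = 0.616081
E₀ = V₀·N(d₁) − D·e^(−rT)·N(d₂)
   = 510.0970·0.959734 − 246.4013·0.616081·0.786342 = 370.188222
B₀ = V₀ − E₀ = 510.0970 − 370.188222 = 139.908778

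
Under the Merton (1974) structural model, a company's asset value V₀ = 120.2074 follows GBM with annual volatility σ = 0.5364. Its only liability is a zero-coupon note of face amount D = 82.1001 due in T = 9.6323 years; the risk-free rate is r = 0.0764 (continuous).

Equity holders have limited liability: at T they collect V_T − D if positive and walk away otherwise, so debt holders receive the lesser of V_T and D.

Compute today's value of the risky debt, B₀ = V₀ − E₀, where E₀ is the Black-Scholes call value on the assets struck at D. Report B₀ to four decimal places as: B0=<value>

B0=25.1227

d₁ = [ln(V₀/D) + (r + σ²/2)T] / (σ√T)
   = [ln(120.2074/82.1001) + (0.0764 + 0.5·0.5364²)·9.6323] / (0.5364·√9.6323)
   = [0.381279 + 2.121634] / 1.664768 = 1.503461
d₂ = d₁ − σ√T = 1.503461 − 1.664768 = -0.161307
N(d₁) = 0.933640,  N(d₂) = 0.435926,  e^(−rT) = 0.479070
E₀ = V₀·N(d₁) − D·e^(−rT)·N(d₂)
   = 120.2074·0.933640 − 82.1001·0.479070·0.435926 = 95.084712
B₀ = V₀ − E₀ = 120.2074 − 95.084712 = 25.122688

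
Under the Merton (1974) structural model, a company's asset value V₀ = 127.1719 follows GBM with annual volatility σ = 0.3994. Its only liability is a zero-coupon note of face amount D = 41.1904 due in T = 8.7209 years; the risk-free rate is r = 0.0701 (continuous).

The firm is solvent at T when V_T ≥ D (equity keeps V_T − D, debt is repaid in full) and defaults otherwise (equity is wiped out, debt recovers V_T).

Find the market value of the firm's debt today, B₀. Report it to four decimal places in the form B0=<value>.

d₁ = [ln(V₀/D) + (r + σ²/2)T] / (σ√T)
   = [ln(127.1719/41.1904) + (0.0701 + 0.5·0.3994²)·8.7209] / (0.3994·√8.7209)
   = [1.127334 + 1.306916] / 1.179475 = 2.063842
d₂ = d₁ − σ√T = 2.063842 − 1.179475 = 0.884367
N(d₁) = 0.980484,  N(d₂) = 0.811751,  e^(−rT) = 0.542626
E₀ = V₀·N(d₁) − D·e^(−rT)·N(d₂)
   = 127.1719·0.980484 − 41.1904·0.542626·0.811751 = 106.546540
B₀ = V₀ − E₀ = 127.1719 − 106.546540 = 20.625360

B0=20.6254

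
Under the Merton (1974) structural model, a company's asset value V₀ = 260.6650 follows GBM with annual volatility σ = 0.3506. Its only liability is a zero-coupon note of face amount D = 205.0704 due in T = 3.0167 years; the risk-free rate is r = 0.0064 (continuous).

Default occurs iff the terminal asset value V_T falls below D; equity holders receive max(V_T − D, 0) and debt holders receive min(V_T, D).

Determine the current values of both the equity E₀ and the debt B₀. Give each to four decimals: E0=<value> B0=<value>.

d₁ = [ln(V₀/D) + (r + σ²/2)T] / (σ√T)
   = [ln(260.6650/205.0704) + (0.0064 + 0.5·0.3506²)·3.0167] / (0.3506·√3.0167)
   = [0.239883 + 0.204714] / 0.608945 = 0.730110
d₂ = d₁ − σ√T = 0.730110 − 0.608945 = 0.121165
N(d₁) = 0.767338,  N(d₂) = 0.548220,  e^(−rT) = 0.980878
E₀ = V₀·N(d₁) − D·e^(−rT)·N(d₂)
   = 260.6650·0.767338 − 205.0704·0.980878·0.548220 = 89.744358
B₀ = V₀ − E₀ = 260.6650 − 89.744358 = 170.920642

E0=89.7444 B0=170.9206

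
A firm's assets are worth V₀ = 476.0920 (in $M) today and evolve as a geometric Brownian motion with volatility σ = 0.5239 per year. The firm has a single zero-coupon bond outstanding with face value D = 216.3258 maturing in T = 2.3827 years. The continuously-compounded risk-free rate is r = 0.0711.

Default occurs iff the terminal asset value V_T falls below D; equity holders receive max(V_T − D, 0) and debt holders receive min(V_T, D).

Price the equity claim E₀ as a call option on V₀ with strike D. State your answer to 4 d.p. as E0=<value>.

E0=306.5400

d₁ = [ln(V₀/D) + (r + σ²/2)T] / (σ√T)
   = [ln(476.0920/216.3258) + (0.0711 + 0.5·0.5239²)·2.3827] / (0.5239·√2.3827)
   = [0.788826 + 0.496401] / 0.808692 = 1.589266
d₂ = d₁ − σ√T = 1.589266 − 0.808692 = 0.780574
N(d₁) = 0.944000,  N(d₂) = 0.782474,  e^(−rT) = 0.844163
E₀ = V₀·N(d₁) − D·e^(−rT)·N(d₂)
   = 476.0920·0.944000 − 216.3258·0.844163·0.782474 = 306.540007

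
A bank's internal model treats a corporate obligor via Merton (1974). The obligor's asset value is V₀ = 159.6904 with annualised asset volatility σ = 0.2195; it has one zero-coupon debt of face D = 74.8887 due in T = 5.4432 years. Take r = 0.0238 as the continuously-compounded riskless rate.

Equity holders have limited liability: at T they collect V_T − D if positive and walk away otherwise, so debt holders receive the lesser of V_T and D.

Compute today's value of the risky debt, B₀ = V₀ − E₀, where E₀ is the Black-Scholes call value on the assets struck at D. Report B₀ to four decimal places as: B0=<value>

B0=64.9225

d₁ = [ln(V₀/D) + (r + σ²/2)T] / (σ√T)
   = [ln(159.6904/74.8887) + (0.0238 + 0.5·0.2195²)·5.4432] / (0.2195·√5.4432)
   = [0.757234 + 0.260676] / 0.512108 = 1.987685
d₂ = d₁ − σ√T = 1.987685 − 0.512108 = 1.475576
N(d₁) = 0.976577,  N(d₂) = 0.929971,  e^(−rT) = 0.878492
E₀ = V₀·N(d₁) − D·e^(−rT)·N(d₂)
   = 159.6904·0.976577 − 74.8887·0.878492·0.929971 = 94.767916
B₀ = V₀ − E₀ = 159.6904 − 94.767916 = 64.922484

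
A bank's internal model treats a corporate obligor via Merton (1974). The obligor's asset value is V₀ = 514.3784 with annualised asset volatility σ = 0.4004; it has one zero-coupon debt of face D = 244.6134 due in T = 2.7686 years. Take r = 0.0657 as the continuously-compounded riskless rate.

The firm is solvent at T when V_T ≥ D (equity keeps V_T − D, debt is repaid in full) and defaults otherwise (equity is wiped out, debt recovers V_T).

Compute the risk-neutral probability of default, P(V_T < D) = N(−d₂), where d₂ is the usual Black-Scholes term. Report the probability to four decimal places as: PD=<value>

PD=0.1456

d₁ = [ln(V₀/D) + (r + σ²/2)T] / (σ√T)
   = [ln(514.3784/244.6134) + (0.0657 + 0.5·0.4004²)·2.7686] / (0.4004·√2.7686)
   = [0.743280 + 0.403828] / 0.666230 = 1.721790
d₂ = d₁ − σ√T = 1.721790 − 0.666230 = 1.055560
risk-neutral PD = N(−d₂) = N(-1.055560) = 0.145585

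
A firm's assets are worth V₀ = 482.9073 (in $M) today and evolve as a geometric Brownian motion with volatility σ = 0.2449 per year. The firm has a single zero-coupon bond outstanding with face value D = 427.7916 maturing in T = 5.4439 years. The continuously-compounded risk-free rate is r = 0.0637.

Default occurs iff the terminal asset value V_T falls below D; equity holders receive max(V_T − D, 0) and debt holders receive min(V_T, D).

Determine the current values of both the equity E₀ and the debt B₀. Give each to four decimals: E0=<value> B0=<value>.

E0=205.2501 B0=277.6572

d₁ = [ln(V₀/D) + (r + σ²/2)T] / (σ√T)
   = [ln(482.9073/427.7916) + (0.0637 + 0.5·0.2449²)·5.4439] / (0.2449·√5.4439)
   = [0.121189 + 0.510028] / 0.571405 = 1.104675
d₂ = d₁ − σ√T = 1.104675 − 0.571405 = 0.533270
N(d₁) = 0.865350,  N(d₂) = 0.703077,  e^(−rT) = 0.706963
E₀ = V₀·N(d₁) − D·e^(−rT)·N(d₂)
   = 482.9073·0.865350 − 427.7916·0.706963·0.703077 = 205.250126
B₀ = V₀ − E₀ = 482.9073 − 205.250126 = 277.657174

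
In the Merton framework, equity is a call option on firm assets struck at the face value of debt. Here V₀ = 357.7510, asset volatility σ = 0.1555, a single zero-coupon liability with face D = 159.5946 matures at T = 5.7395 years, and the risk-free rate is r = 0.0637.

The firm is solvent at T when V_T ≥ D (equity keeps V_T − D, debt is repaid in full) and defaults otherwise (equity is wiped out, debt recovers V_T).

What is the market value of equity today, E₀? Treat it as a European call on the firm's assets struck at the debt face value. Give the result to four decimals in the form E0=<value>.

E0=247.0445

d₁ = [ln(V₀/D) + (r + σ²/2)T] / (σ√T)
   = [ln(357.7510/159.5946) + (0.0637 + 0.5·0.1555²)·5.7395] / (0.1555·√5.7395)
   = [0.807200 + 0.434997] / 0.372535 = 3.334443
d₂ = d₁ − σ√T = 3.334443 − 0.372535 = 2.961908
N(d₁) = 0.999573,  N(d₂) = 0.998471,  e^(−rT) = 0.693776
E₀ = V₀·N(d₁) − D·e^(−rT)·N(d₂)
   = 357.7510·0.999573 − 159.5946·0.693776·0.998471 = 247.044474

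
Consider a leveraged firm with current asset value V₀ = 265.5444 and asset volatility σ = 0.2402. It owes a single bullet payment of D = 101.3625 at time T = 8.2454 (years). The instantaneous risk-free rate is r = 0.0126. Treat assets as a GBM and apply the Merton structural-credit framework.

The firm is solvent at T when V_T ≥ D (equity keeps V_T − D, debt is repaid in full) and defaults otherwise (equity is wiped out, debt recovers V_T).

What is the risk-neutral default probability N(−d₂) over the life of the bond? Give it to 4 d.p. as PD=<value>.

PD=0.1147

d₁ = [ln(V₀/D) + (r + σ²/2)T] / (σ√T)
   = [ln(265.5444/101.3625) + (0.0126 + 0.5·0.2402²)·8.2454] / (0.2402·√8.2454)
   = [0.963079 + 0.341756] / 0.689730 = 1.891806
d₂ = d₁ − σ√T = 1.891806 − 0.689730 = 1.202076
risk-neutral PD = N(−d₂) = N(-1.202076) = 0.114667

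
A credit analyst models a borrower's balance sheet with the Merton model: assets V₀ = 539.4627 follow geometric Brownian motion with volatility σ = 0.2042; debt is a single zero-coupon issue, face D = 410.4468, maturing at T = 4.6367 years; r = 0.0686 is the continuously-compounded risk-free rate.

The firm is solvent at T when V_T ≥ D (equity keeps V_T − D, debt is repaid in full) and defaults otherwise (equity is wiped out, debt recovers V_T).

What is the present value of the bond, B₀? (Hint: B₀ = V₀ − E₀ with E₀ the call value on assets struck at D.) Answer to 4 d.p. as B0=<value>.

B0=291.4452

d₁ = [ln(V₀/D) + (r + σ²/2)T] / (σ√T)
   = [ln(539.4627/410.4468) + (0.0686 + 0.5·0.2042²)·4.6367] / (0.2042·√4.6367)
   = [0.273327 + 0.414747] / 0.439704 = 1.564859
d₂ = d₁ − σ√T = 1.564859 − 0.439704 = 1.125156
N(d₁) = 0.941192,  N(d₂) = 0.869738,  e^(−rT) = 0.727546
E₀ = V₀·N(d₁) − D·e^(−rT)·N(d₂)
   = 539.4627·0.941192 − 410.4468·0.727546·0.869738 = 248.017536
B₀ = V₀ − E₀ = 539.4627 − 248.017536 = 291.445164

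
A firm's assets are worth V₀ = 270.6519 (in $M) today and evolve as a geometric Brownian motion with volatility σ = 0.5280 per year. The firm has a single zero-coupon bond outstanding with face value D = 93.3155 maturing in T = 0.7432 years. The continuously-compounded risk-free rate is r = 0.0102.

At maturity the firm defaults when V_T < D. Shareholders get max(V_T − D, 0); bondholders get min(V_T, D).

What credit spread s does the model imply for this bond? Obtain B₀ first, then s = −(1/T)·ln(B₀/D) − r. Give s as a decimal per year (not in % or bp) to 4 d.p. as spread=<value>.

d₁ = [ln(V₀/D) + (r + σ²/2)T] / (σ√T)
   = [ln(270.6519/93.3155) + (0.0102 + 0.5·0.5280²)·0.7432] / (0.5280·√0.7432)
   = [1.064847 + 0.111177] / 0.455184 = 2.583625
d₂ = d₁ − σ√T = 2.583625 − 0.455184 = 2.128441
N(d₁) = 0.995112,  N(d₂) = 0.983350,  e^(−rT) = 0.992448
E₀ = V₀·N(d₁) − D·e^(−rT)·N(d₂)
   = 270.6519·0.995112 − 93.3155·0.992448·0.983350 = 178.260055
B₀ = V₀ − E₀ = 270.6519 − 178.260055 = 92.391845
spread = −(1/T)·ln(B₀/D) − r = −(1/0.7432)·ln(92.391845/93.3155) − 0.0102 = 0.00318470

spread=0.0032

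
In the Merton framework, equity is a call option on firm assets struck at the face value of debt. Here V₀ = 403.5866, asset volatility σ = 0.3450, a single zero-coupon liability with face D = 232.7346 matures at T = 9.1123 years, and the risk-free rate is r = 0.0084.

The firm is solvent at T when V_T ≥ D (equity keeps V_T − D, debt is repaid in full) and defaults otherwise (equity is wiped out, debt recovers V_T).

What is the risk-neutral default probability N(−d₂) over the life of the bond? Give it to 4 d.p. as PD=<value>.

PD=0.4676

d₁ = [ln(V₀/D) + (r + σ²/2)T] / (σ√T)
   = [ln(403.5866/232.7346) + (0.0084 + 0.5·0.3450²)·9.1123] / (0.3450·√9.1123)
   = [0.550492 + 0.618839] / 1.041437 = 1.122805
d₂ = d₁ − σ√T = 1.122805 − 1.041437 = 0.081368
risk-neutral PD = N(−d₂) = N(-0.081368) = 0.467575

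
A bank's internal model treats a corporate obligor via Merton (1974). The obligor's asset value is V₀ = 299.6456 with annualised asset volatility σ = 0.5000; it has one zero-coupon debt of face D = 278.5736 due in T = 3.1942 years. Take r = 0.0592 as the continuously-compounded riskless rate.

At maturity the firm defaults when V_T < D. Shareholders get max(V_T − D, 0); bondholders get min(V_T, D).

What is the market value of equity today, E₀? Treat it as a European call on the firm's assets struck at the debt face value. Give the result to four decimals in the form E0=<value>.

E0=129.6187

d₁ = [ln(V₀/D) + (r + σ²/2)T] / (σ√T)
   = [ln(299.6456/278.5736) + (0.0592 + 0.5·0.5000²)·3.1942] / (0.5000·√3.1942)
   = [0.072918 + 0.588372] / 0.893616 = 0.740015
d₂ = d₁ − σ√T = 0.740015 − 0.893616 = -0.153601
N(d₁) = 0.770355,  N(d₂) = 0.438962,  e^(−rT) = 0.827707
E₀ = V₀·N(d₁) − D·e^(−rT)·N(d₂)
   = 299.6456·0.770355 − 278.5736·0.827707·0.438962 = 129.618713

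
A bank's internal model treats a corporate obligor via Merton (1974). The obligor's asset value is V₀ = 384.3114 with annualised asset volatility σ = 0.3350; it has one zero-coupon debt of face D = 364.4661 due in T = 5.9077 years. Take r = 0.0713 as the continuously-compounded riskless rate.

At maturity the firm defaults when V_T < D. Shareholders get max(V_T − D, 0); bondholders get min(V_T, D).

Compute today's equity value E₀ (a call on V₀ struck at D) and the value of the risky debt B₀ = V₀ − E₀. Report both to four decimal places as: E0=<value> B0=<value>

E0=186.1295 B0=198.1819

d₁ = [ln(V₀/D) + (r + σ²/2)T] / (σ√T)
   = [ln(384.3114/364.4661) + (0.0713 + 0.5·0.3350²)·5.9077] / (0.3350·√5.9077)
   = [0.053020 + 0.752715] / 0.814243 = 0.989550
d₂ = d₁ − σ√T = 0.989550 − 0.814243 = 0.175307
N(d₁) = 0.838803,  N(d₂) = 0.569581,  e^(−rT) = 0.656246
E₀ = V₀·N(d₁) − D·e^(−rT)·N(d₂)
   = 384.3114·0.838803 − 364.4661·0.656246·0.569581 = 186.129451
B₀ = V₀ − E₀ = 384.3114 − 186.129451 = 198.181949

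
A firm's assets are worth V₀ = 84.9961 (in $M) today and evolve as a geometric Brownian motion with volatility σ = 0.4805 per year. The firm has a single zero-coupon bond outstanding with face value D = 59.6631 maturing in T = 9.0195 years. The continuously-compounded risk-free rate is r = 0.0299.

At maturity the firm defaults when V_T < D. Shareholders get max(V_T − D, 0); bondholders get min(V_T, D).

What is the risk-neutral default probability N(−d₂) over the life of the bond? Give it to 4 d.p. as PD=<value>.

d₁ = [ln(V₀/D) + (r + σ²/2)T] / (σ√T)
   = [ln(84.9961/59.6631) + (0.0299 + 0.5·0.4805²)·9.0195] / (0.4805·√9.0195)
   = [0.353892 + 1.310895] / 1.443061 = 1.153650
d₂ = d₁ − σ√T = 1.153650 − 1.443061 = -0.289411
risk-neutral PD = N(−d₂) = N(0.289411) = 0.613867

PD=0.6139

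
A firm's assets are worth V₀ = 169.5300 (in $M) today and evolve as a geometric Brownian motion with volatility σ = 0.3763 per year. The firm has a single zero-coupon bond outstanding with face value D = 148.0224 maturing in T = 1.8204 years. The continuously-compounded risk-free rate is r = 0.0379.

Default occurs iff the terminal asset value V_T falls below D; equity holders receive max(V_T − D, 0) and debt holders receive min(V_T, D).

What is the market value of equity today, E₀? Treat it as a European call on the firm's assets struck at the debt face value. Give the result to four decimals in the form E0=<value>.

d₁ = [ln(V₀/D) + (r + σ²/2)T] / (σ√T)
   = [ln(169.5300/148.0224) + (0.0379 + 0.5·0.3763²)·1.8204] / (0.3763·√1.8204)
   = [0.135666 + 0.197879] / 0.507712 = 0.656957
d₂ = d₁ − σ√T = 0.656957 − 0.507712 = 0.149245
N(d₁) = 0.744396,  N(d₂) = 0.559320,  e^(−rT) = 0.933333
E₀ = V₀·N(d₁) − D·e^(−rT)·N(d₂)
   = 169.5300·0.744396 − 148.0224·0.933333·0.559320 = 48.925033

E0=48.9250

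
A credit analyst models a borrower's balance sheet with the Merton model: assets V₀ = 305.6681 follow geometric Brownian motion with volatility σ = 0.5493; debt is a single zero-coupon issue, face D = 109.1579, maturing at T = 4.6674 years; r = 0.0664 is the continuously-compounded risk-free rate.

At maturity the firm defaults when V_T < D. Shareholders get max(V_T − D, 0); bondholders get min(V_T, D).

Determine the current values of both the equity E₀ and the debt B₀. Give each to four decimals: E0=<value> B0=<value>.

E0=236.3167 B0=69.3514

d₁ = [ln(V₀/D) + (r + σ²/2)T] / (σ√T)
   = [ln(305.6681/109.1579) + (0.0664 + 0.5·0.5493²)·4.6674] / (0.5493·√4.6674)
   = [1.029704 + 1.014064] / 1.186717 = 1.722204
d₂ = d₁ − σ√T = 1.722204 − 1.186717 = 0.535487
N(d₁) = 0.957484,  N(d₂) = 0.703843,  e^(−rT) = 0.733509
E₀ = V₀·N(d₁) − D·e^(−rT)·N(d₂)
   = 305.6681·0.957484 − 109.1579·0.733509·0.703843 = 236.316673
B₀ = V₀ − E₀ = 305.6681 − 236.316673 = 69.351427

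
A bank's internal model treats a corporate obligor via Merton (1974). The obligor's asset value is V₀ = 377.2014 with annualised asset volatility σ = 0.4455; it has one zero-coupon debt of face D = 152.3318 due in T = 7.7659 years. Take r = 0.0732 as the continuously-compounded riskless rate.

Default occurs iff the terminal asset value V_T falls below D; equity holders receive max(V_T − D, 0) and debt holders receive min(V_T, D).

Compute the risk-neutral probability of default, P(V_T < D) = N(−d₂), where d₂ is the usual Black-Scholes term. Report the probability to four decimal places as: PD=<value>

d₁ = [ln(V₀/D) + (r + σ²/2)T] / (σ√T)
   = [ln(377.2014/152.3318) + (0.0732 + 0.5·0.4455²)·7.7659] / (0.4455·√7.7659)
   = [0.906718 + 1.339114] / 1.241491 = 1.808980
d₂ = d₁ − σ√T = 1.808980 − 1.241491 = 0.567489
risk-neutral PD = N(−d₂) = N(-0.567489) = 0.285191

PD=0.2852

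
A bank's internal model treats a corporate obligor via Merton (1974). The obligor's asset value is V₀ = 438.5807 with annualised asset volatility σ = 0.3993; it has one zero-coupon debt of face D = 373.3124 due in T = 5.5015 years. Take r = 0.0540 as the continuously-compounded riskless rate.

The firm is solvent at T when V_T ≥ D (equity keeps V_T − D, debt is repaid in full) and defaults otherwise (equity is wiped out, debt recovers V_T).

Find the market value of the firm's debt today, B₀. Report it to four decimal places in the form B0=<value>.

B0=215.1876

d₁ = [ln(V₀/D) + (r + σ²/2)T] / (σ√T)
   = [ln(438.5807/373.3124) + (0.0540 + 0.5·0.3993²)·5.5015] / (0.3993·√5.5015)
   = [0.161128 + 0.735662] / 0.936569 = 0.957527
d₂ = d₁ − σ√T = 0.957527 − 0.936569 = 0.020958
N(d₁) = 0.830849,  N(d₂) = 0.508360,  e^(−rT) = 0.742984
E₀ = V₀·N(d₁) − D·e^(−rT)·N(d₂)
   = 438.5807·0.830849 − 373.3124·0.742984·0.508360 = 223.393079
B₀ = V₀ − E₀ = 438.5807 − 223.393079 = 215.187621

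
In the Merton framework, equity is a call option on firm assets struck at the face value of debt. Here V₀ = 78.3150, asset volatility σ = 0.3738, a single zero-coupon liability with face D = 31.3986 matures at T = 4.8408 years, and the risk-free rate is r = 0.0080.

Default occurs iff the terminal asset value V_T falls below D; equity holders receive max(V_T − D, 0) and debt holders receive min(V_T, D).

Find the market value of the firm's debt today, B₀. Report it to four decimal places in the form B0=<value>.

B0=27.8968

d₁ = [ln(V₀/D) + (r + σ²/2)T] / (σ√T)
   = [ln(78.3150/31.3986) + (0.0080 + 0.5·0.3738²)·4.8408] / (0.3738·√4.8408)
   = [0.913976 + 0.376920] / 0.822428 = 1.569616
d₂ = d₁ − σ√T = 1.569616 − 0.822428 = 0.747188
N(d₁) = 0.941748,  N(d₂) = 0.772525,  e^(−rT) = 0.962014
E₀ = V₀·N(d₁) − D·e^(−rT)·N(d₂)
   = 78.3150·0.941748 − 31.3986·0.962014·0.772525 = 50.418173
B₀ = V₀ − E₀ = 78.3150 − 50.418173 = 27.896827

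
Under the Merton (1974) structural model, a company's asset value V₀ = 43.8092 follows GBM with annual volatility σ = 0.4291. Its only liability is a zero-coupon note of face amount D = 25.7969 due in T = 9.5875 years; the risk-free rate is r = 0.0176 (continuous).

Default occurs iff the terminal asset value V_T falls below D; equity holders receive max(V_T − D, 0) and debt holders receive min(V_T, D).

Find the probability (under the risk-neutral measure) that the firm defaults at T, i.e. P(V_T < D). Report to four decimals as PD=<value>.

d₁ = [ln(V₀/D) + (r + σ²/2)T] / (σ√T)
   = [ln(43.8092/25.7969) + (0.0176 + 0.5·0.4291²)·9.5875] / (0.4291·√9.5875)
   = [0.529590 + 1.051398] / 1.328652 = 1.189918
d₂ = d₁ − σ√T = 1.189918 − 1.328652 = -0.138733
risk-neutral PD = N(−d₂) = N(0.138733) = 0.555170

PD=0.5552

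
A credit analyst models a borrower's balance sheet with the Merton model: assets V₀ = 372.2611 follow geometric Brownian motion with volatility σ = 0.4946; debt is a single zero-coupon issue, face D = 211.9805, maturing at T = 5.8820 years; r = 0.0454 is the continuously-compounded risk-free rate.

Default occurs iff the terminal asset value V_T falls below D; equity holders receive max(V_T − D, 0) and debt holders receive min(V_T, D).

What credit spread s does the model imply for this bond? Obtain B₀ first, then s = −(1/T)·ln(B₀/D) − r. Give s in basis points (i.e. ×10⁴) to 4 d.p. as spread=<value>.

d₁ = [ln(V₀/D) + (r + σ²/2)T] / (σ√T)
   = [ln(372.2611/211.9805) + (0.0454 + 0.5·0.4946²)·5.8820] / (0.4946·√5.8820)
   = [0.563101 + 0.986497] / 1.199545 = 1.291822
d₂ = d₁ − σ√T = 1.291822 − 1.199545 = 0.092276
N(d₁) = 0.901791,  N(d₂) = 0.536761,  e^(−rT) = 0.765640
E₀ = V₀·N(d₁) − D·e^(−rT)·N(d₂)
   = 372.2611·0.901791 − 211.9805·0.765640·0.536761 = 248.584825
B₀ = V₀ − E₀ = 372.2611 − 248.584825 = 123.676275
spread = −(1/T)·ln(B₀/D) − r = −(1/5.8820)·ln(123.676275/211.9805) − 0.0454 = 0.04620606
in basis points: 0.04620606 × 10⁴ = 462.0606 bp

spread=462.0606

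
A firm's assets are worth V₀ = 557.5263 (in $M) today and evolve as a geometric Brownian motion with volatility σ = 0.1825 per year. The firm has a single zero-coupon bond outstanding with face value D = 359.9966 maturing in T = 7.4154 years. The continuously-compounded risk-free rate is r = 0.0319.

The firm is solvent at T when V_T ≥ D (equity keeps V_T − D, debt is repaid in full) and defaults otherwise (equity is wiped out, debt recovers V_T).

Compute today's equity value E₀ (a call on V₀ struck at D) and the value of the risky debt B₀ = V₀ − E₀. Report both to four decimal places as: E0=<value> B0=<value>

E0=281.1767 B0=276.3496

d₁ = [ln(V₀/D) + (r + σ²/2)T] / (σ√T)
   = [ln(557.5263/359.9966) + (0.0319 + 0.5·0.1825²)·7.4154] / (0.1825·√7.4154)
   = [0.437415 + 0.360041] / 0.496970 = 1.604636
d₂ = d₁ − σ√T = 1.604636 − 0.496970 = 1.107666
N(d₁) = 0.945713,  N(d₂) = 0.865997,  e^(−rT) = 0.789345
E₀ = V₀·N(d₁) − D·e^(−rT)·N(d₂)
   = 557.5263·0.945713 − 359.9966·0.789345·0.865997 = 281.176748
B₀ = V₀ − E₀ = 557.5263 − 281.176748 = 276.349552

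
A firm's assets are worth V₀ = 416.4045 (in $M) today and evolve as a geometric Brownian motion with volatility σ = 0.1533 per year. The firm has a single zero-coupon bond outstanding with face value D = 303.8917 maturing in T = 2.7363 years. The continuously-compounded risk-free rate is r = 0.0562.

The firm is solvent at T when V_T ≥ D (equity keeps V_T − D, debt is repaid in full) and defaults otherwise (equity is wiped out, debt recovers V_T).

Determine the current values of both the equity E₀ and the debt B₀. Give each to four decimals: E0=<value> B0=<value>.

E0=156.8771 B0=259.5274

d₁ = [ln(V₀/D) + (r + σ²/2)T] / (σ√T)
   = [ln(416.4045/303.8917) + (0.0562 + 0.5·0.1533²)·2.7363] / (0.1533·√2.7363)
   = [0.314986 + 0.185933] / 0.253585 = 1.975346
d₂ = d₁ − σ√T = 1.975346 − 0.253585 = 1.721760
N(d₁) = 0.975886,  N(d₂) = 0.957444,  e^(−rT) = 0.857461
E₀ = V₀·N(d₁) − D·e^(−rT)·N(d₂)
   = 416.4045·0.975886 − 303.8917·0.857461·0.957444 = 156.877128
B₀ = V₀ − E₀ = 416.4045 − 156.877128 = 259.527372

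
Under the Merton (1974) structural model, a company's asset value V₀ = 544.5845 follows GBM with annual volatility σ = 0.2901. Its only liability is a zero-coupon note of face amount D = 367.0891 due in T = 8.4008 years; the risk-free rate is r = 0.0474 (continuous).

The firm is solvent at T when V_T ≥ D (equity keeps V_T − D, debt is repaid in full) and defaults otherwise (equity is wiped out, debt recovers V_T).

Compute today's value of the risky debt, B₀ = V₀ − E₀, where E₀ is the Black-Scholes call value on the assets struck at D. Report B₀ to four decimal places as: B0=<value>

d₁ = [ln(V₀/D) + (r + σ²/2)T] / (σ√T)
   = [ln(544.5845/367.0891) + (0.0474 + 0.5·0.2901²)·8.4008] / (0.2901·√8.4008)
   = [0.394419 + 0.751695] / 0.840830 = 1.363075
d₂ = d₁ − σ√T = 1.363075 − 0.840830 = 0.522245
N(d₁) = 0.913571,  N(d₂) = 0.699250,  e^(−rT) = 0.671529
E₀ = V₀·N(d₁) − D·e^(−rT)·N(d₂)
   = 544.5845·0.913571 − 367.0891·0.671529·0.699250 = 325.143487
B₀ = V₀ − E₀ = 544.5845 − 325.143487 = 219.441013

B0=219.4410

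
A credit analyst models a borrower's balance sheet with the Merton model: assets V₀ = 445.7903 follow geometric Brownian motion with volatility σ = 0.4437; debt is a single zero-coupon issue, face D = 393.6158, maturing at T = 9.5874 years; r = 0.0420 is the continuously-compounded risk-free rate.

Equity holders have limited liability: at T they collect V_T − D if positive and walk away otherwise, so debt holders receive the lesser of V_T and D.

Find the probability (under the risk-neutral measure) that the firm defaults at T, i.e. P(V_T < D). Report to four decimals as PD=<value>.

d₁ = [ln(V₀/D) + (r + σ²/2)T] / (σ√T)
   = [ln(445.7903/393.6158) + (0.0420 + 0.5·0.4437²)·9.5874] / (0.4437·√9.5874)
   = [0.124473 + 1.346405] / 1.373852 = 1.070624
d₂ = d₁ − σ√T = 1.070624 − 1.373852 = -0.303228
risk-neutral PD = N(−d₂) = N(0.303228) = 0.619142

PD=0.6191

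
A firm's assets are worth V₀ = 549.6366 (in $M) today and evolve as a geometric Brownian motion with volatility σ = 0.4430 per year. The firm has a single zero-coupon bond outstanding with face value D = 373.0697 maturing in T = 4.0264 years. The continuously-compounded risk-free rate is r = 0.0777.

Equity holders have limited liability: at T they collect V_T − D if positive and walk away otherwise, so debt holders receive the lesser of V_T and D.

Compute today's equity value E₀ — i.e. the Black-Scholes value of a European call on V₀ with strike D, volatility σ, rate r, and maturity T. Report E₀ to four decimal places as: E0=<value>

d₁ = [ln(V₀/D) + (r + σ²/2)T] / (σ√T)
   = [ln(549.6366/373.0697) + (0.0777 + 0.5·0.4430²)·4.0264] / (0.4430·√4.0264)
   = [0.387492 + 0.707940] / 0.888919 = 1.232319
d₂ = d₁ − σ√T = 1.232319 − 0.888919 = 0.343400
N(d₁) = 0.891085,  N(d₂) = 0.634351,  e^(−rT) = 0.731359
E₀ = V₀·N(d₁) − D·e^(−rT)·N(d₂)
   = 549.6366·0.891085 − 373.0697·0.731359·0.634351 = 316.691634

E0=316.6916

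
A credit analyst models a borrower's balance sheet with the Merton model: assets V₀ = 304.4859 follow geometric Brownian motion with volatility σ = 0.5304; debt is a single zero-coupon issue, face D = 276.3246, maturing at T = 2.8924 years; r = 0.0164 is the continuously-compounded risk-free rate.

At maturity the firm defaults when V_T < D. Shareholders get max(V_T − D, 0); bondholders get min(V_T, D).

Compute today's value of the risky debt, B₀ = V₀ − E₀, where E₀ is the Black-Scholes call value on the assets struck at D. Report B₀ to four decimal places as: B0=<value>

d₁ = [ln(V₀/D) + (r + σ²/2)T] / (σ√T)
   = [ln(304.4859/276.3246) + (0.0164 + 0.5·0.5304²)·2.8924] / (0.5304·√2.8924)
   = [0.097049 + 0.454286] / 0.902054 = 0.611199
d₂ = d₁ − σ√T = 0.611199 − 0.902054 = -0.290855
N(d₁) = 0.729466,  N(d₂) = 0.385581,  e^(−rT) = 0.953672
E₀ = V₀·N(d₁) − D·e^(−rT)·N(d₂)
   = 304.4859·0.729466 − 276.3246·0.953672·0.385581 = 120.502651
B₀ = V₀ − E₀ = 304.4859 − 120.502651 = 183.983249

B0=183.9832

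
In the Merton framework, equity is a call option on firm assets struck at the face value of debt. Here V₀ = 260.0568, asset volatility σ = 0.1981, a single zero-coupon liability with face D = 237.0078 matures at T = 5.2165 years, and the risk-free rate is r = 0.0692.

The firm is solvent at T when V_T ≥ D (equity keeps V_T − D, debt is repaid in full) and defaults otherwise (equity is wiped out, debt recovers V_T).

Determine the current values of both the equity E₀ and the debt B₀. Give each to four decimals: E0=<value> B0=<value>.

d₁ = [ln(V₀/D) + (r + σ²/2)T] / (σ√T)
   = [ln(260.0568/237.0078) + (0.0692 + 0.5·0.1981²)·5.2165] / (0.1981·√5.2165)
   = [0.092807 + 0.463339] / 0.452454 = 1.229178
d₂ = d₁ − σ√T = 1.229178 − 0.452454 = 0.776724
N(d₁) = 0.890497,  N(d₂) = 0.781339,  e^(−rT) = 0.696992
E₀ = V₀·N(d₁) − D·e^(−rT)·N(d₂)
   = 260.0568·0.890497 − 237.0078·0.696992·0.781339 = 102.508556
B₀ = V₀ − E₀ = 260.0568 − 102.508556 = 157.548244

E0=102.5086 B0=157.5482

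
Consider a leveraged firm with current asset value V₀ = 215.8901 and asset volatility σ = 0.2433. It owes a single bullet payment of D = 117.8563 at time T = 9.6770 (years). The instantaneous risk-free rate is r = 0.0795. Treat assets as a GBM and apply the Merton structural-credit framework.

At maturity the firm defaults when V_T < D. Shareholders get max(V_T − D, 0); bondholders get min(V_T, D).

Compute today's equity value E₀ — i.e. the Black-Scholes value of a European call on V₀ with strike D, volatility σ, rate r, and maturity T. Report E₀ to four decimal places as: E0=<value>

E0=162.3501

d₁ = [ln(V₀/D) + (r + σ²/2)T] / (σ√T)
   = [ln(215.8901/117.8563) + (0.0795 + 0.5·0.2433²)·9.6770] / (0.2433·√9.6770)
   = [0.605303 + 1.055736] / 0.756855 = 2.194661
d₂ = d₁ − σ√T = 2.194661 − 0.756855 = 1.437806
N(d₁) = 0.985906,  N(d₂) = 0.924755,  e^(−rT) = 0.463327
E₀ = V₀·N(d₁) − D·e^(−rT)·N(d₂)
   = 215.8901·0.985906 − 117.8563·0.463327·0.924755 = 162.350113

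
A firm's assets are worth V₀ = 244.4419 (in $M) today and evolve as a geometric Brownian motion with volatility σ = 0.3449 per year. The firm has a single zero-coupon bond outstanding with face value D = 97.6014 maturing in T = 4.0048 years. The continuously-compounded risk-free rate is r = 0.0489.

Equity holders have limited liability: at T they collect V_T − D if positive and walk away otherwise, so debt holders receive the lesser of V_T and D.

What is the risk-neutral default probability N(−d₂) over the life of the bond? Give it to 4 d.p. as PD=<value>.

d₁ = [ln(V₀/D) + (r + σ²/2)T] / (σ√T)
   = [ln(244.4419/97.6014) + (0.0489 + 0.5·0.3449²)·4.0048] / (0.3449·√4.0048)
   = [0.918086 + 0.434032] / 0.690214 = 1.958985
d₂ = d₁ − σ√T = 1.958985 − 0.690214 = 1.268771
risk-neutral PD = N(−d₂) = N(-1.268771) = 0.102261

PD=0.1023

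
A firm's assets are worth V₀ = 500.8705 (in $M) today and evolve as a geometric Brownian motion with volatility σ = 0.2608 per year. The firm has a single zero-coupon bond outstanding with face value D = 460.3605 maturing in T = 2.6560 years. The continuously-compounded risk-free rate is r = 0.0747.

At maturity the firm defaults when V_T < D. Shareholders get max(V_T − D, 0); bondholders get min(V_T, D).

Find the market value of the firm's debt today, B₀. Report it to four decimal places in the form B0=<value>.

B0=349.8651

d₁ = [ln(V₀/D) + (r + σ²/2)T] / (σ√T)
   = [ln(500.8705/460.3605) + (0.0747 + 0.5·0.2608²)·2.6560] / (0.2608·√2.6560)
   = [0.084338 + 0.288729] / 0.425032 = 0.877739
d₂ = d₁ − σ√T = 0.877739 − 0.425032 = 0.452707
N(d₁) = 0.809957,  N(d₂) = 0.674620,  e^(−rT) = 0.820039
E₀ = V₀·N(d₁) − D·e^(−rT)·N(d₂)
   = 500.8705·0.809957 − 460.3605·0.820039·0.674620 = 151.005428
B₀ = V₀ − E₀ = 500.8705 − 151.005428 = 349.865072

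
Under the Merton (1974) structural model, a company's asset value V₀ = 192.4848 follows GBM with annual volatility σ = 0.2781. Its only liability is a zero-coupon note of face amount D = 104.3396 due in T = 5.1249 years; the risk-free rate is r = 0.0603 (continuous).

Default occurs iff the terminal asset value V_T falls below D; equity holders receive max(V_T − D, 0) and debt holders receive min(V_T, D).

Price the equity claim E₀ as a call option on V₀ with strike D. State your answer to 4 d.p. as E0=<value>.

E0=118.2315

d₁ = [ln(V₀/D) + (r + σ²/2)T] / (σ√T)
   = [ln(192.4848/104.3396) + (0.0603 + 0.5·0.2781²)·5.1249] / (0.2781·√5.1249)
   = [0.612366 + 0.507210] / 0.629570 = 1.778321
d₂ = d₁ − σ√T = 1.778321 − 0.629570 = 1.148751
N(d₁) = 0.962324,  N(d₂) = 0.874671,  e^(−rT) = 0.734158
E₀ = V₀·N(d₁) − D·e^(−rT)·N(d₂)
   = 192.4848·0.962324 − 104.3396·0.734158·0.874671 = 118.231542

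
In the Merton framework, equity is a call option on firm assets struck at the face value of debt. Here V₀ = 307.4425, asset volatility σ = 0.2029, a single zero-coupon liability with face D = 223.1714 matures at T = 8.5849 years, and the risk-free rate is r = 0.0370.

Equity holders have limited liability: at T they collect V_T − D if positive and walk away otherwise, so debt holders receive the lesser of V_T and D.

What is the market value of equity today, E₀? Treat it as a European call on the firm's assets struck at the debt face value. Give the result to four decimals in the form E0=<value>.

E0=154.3434

d₁ = [ln(V₀/D) + (r + σ²/2)T] / (σ√T)
   = [ln(307.4425/223.1714) + (0.0370 + 0.5·0.2029²)·8.5849] / (0.2029·√8.5849)
   = [0.320348 + 0.494355] / 0.594497 = 1.370407
d₂ = d₁ − σ√T = 1.370407 − 0.594497 = 0.775910
N(d₁) = 0.914720,  N(d₂) = 0.781099,  e^(−rT) = 0.727864
E₀ = V₀·N(d₁) − D·e^(−rT)·N(d₂)
   = 307.4425·0.914720 − 223.1714·0.727864·0.781099 = 154.343368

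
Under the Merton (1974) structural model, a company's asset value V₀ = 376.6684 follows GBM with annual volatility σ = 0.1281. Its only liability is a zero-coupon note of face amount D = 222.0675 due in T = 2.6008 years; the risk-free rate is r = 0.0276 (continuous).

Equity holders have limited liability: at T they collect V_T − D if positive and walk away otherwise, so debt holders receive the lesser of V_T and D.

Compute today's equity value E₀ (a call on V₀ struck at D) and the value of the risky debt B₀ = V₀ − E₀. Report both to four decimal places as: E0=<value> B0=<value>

E0=170.0132 B0=206.6552

d₁ = [ln(V₀/D) + (r + σ²/2)T] / (σ√T)
   = [ln(376.6684/222.0675) + (0.0276 + 0.5·0.1281²)·2.6008] / (0.1281·√2.6008)
   = [0.528384 + 0.093121] / 0.206587 = 3.008444
d₂ = d₁ − σ√T = 3.008444 − 0.206587 = 2.801858
N(d₁) = 0.998687,  N(d₂) = 0.997460,  e^(−rT) = 0.930734
E₀ = V₀·N(d₁) − D·e^(−rT)·N(d₂)
   = 376.6684·0.998687 − 222.0675·0.930734·0.997460 = 170.013227
B₀ = V₀ − E₀ = 376.6684 − 170.013227 = 206.655173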